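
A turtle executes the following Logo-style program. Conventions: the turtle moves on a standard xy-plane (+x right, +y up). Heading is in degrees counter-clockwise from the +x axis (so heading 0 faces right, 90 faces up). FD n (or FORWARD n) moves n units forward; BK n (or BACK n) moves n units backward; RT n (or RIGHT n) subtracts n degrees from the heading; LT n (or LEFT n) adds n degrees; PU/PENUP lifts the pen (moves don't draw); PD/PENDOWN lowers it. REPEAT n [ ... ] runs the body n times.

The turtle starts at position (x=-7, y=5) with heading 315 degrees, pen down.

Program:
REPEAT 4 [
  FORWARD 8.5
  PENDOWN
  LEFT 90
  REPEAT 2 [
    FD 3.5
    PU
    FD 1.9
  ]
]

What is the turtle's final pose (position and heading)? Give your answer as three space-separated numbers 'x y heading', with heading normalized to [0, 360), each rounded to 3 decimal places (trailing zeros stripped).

Answer: -7 5 315

Derivation:
Executing turtle program step by step:
Start: pos=(-7,5), heading=315, pen down
REPEAT 4 [
  -- iteration 1/4 --
  FD 8.5: (-7,5) -> (-0.99,-1.01) [heading=315, draw]
  PD: pen down
  LT 90: heading 315 -> 45
  REPEAT 2 [
    -- iteration 1/2 --
    FD 3.5: (-0.99,-1.01) -> (1.485,1.464) [heading=45, draw]
    PU: pen up
    FD 1.9: (1.485,1.464) -> (2.829,2.808) [heading=45, move]
    -- iteration 2/2 --
    FD 3.5: (2.829,2.808) -> (5.304,5.283) [heading=45, move]
    PU: pen up
    FD 1.9: (5.304,5.283) -> (6.647,6.626) [heading=45, move]
  ]
  -- iteration 2/4 --
  FD 8.5: (6.647,6.626) -> (12.658,12.637) [heading=45, move]
  PD: pen down
  LT 90: heading 45 -> 135
  REPEAT 2 [
    -- iteration 1/2 --
    FD 3.5: (12.658,12.637) -> (10.183,15.112) [heading=135, draw]
    PU: pen up
    FD 1.9: (10.183,15.112) -> (8.839,16.455) [heading=135, move]
    -- iteration 2/2 --
    FD 3.5: (8.839,16.455) -> (6.364,18.93) [heading=135, move]
    PU: pen up
    FD 1.9: (6.364,18.93) -> (5.021,20.274) [heading=135, move]
  ]
  -- iteration 3/4 --
  FD 8.5: (5.021,20.274) -> (-0.99,26.284) [heading=135, move]
  PD: pen down
  LT 90: heading 135 -> 225
  REPEAT 2 [
    -- iteration 1/2 --
    FD 3.5: (-0.99,26.284) -> (-3.464,23.809) [heading=225, draw]
    PU: pen up
    FD 1.9: (-3.464,23.809) -> (-4.808,22.466) [heading=225, move]
    -- iteration 2/2 --
    FD 3.5: (-4.808,22.466) -> (-7.283,19.991) [heading=225, move]
    PU: pen up
    FD 1.9: (-7.283,19.991) -> (-8.626,18.647) [heading=225, move]
  ]
  -- iteration 4/4 --
  FD 8.5: (-8.626,18.647) -> (-14.637,12.637) [heading=225, move]
  PD: pen down
  LT 90: heading 225 -> 315
  REPEAT 2 [
    -- iteration 1/2 --
    FD 3.5: (-14.637,12.637) -> (-12.162,10.162) [heading=315, draw]
    PU: pen up
    FD 1.9: (-12.162,10.162) -> (-10.818,8.818) [heading=315, move]
    -- iteration 2/2 --
    FD 3.5: (-10.818,8.818) -> (-8.344,6.344) [heading=315, move]
    PU: pen up
    FD 1.9: (-8.344,6.344) -> (-7,5) [heading=315, move]
  ]
]
Final: pos=(-7,5), heading=315, 5 segment(s) drawn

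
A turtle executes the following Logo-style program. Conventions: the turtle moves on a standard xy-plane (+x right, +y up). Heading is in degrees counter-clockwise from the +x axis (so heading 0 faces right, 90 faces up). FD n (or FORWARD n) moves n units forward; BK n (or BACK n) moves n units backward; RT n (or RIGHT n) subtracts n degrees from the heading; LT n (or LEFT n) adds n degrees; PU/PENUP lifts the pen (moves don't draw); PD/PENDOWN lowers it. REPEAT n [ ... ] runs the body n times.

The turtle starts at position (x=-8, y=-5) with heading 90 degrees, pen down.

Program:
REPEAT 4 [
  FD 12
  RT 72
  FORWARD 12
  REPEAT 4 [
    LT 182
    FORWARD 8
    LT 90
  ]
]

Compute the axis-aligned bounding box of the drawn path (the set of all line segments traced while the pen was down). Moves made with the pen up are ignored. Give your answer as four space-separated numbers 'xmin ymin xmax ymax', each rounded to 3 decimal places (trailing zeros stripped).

Answer: -8 -32.643 39.151 19.584

Derivation:
Executing turtle program step by step:
Start: pos=(-8,-5), heading=90, pen down
REPEAT 4 [
  -- iteration 1/4 --
  FD 12: (-8,-5) -> (-8,7) [heading=90, draw]
  RT 72: heading 90 -> 18
  FD 12: (-8,7) -> (3.413,10.708) [heading=18, draw]
  REPEAT 4 [
    -- iteration 1/4 --
    LT 182: heading 18 -> 200
    FD 8: (3.413,10.708) -> (-4.105,7.972) [heading=200, draw]
    LT 90: heading 200 -> 290
    -- iteration 2/4 --
    LT 182: heading 290 -> 112
    FD 8: (-4.105,7.972) -> (-7.102,15.39) [heading=112, draw]
    LT 90: heading 112 -> 202
    -- iteration 3/4 --
    LT 182: heading 202 -> 24
    FD 8: (-7.102,15.39) -> (0.207,18.643) [heading=24, draw]
    LT 90: heading 24 -> 114
    -- iteration 4/4 --
    LT 182: heading 114 -> 296
    FD 8: (0.207,18.643) -> (3.714,11.453) [heading=296, draw]
    LT 90: heading 296 -> 26
  ]
  -- iteration 2/4 --
  FD 12: (3.714,11.453) -> (14.499,16.714) [heading=26, draw]
  RT 72: heading 26 -> 314
  FD 12: (14.499,16.714) -> (22.835,8.081) [heading=314, draw]
  REPEAT 4 [
    -- iteration 1/4 --
    LT 182: heading 314 -> 136
    FD 8: (22.835,8.081) -> (17.08,13.639) [heading=136, draw]
    LT 90: heading 136 -> 226
    -- iteration 2/4 --
    LT 182: heading 226 -> 48
    FD 8: (17.08,13.639) -> (22.433,19.584) [heading=48, draw]
    LT 90: heading 48 -> 138
    -- iteration 3/4 --
    LT 182: heading 138 -> 320
    FD 8: (22.433,19.584) -> (28.562,14.442) [heading=320, draw]
    LT 90: heading 320 -> 50
    -- iteration 4/4 --
    LT 182: heading 50 -> 232
    FD 8: (28.562,14.442) -> (23.636,8.137) [heading=232, draw]
    LT 90: heading 232 -> 322
  ]
  -- iteration 3/4 --
  FD 12: (23.636,8.137) -> (33.093,0.75) [heading=322, draw]
  RT 72: heading 322 -> 250
  FD 12: (33.093,0.75) -> (28.988,-10.527) [heading=250, draw]
  REPEAT 4 [
    -- iteration 1/4 --
    LT 182: heading 250 -> 72
    FD 8: (28.988,-10.527) -> (31.46,-2.918) [heading=72, draw]
    LT 90: heading 72 -> 162
    -- iteration 2/4 --
    LT 182: heading 162 -> 344
    FD 8: (31.46,-2.918) -> (39.151,-5.123) [heading=344, draw]
    LT 90: heading 344 -> 74
    -- iteration 3/4 --
    LT 182: heading 74 -> 256
    FD 8: (39.151,-5.123) -> (37.215,-12.886) [heading=256, draw]
    LT 90: heading 256 -> 346
    -- iteration 4/4 --
    LT 182: heading 346 -> 168
    FD 8: (37.215,-12.886) -> (29.39,-11.222) [heading=168, draw]
    LT 90: heading 168 -> 258
  ]
  -- iteration 4/4 --
  FD 12: (29.39,-11.222) -> (26.895,-22.96) [heading=258, draw]
  RT 72: heading 258 -> 186
  FD 12: (26.895,-22.96) -> (14.961,-24.215) [heading=186, draw]
  REPEAT 4 [
    -- iteration 1/4 --
    LT 182: heading 186 -> 8
    FD 8: (14.961,-24.215) -> (22.883,-23.101) [heading=8, draw]
    LT 90: heading 8 -> 98
    -- iteration 2/4 --
    LT 182: heading 98 -> 280
    FD 8: (22.883,-23.101) -> (24.272,-30.98) [heading=280, draw]
    LT 90: heading 280 -> 10
    -- iteration 3/4 --
    LT 182: heading 10 -> 192
    FD 8: (24.272,-30.98) -> (16.447,-32.643) [heading=192, draw]
    LT 90: heading 192 -> 282
    -- iteration 4/4 --
    LT 182: heading 282 -> 104
    FD 8: (16.447,-32.643) -> (14.512,-24.881) [heading=104, draw]
    LT 90: heading 104 -> 194
  ]
]
Final: pos=(14.512,-24.881), heading=194, 24 segment(s) drawn

Segment endpoints: x in {-8, -8, -7.102, -4.105, 0.207, 3.413, 3.714, 14.499, 14.512, 14.961, 16.447, 17.08, 22.433, 22.835, 22.883, 23.636, 24.272, 26.895, 28.562, 28.988, 29.39, 31.46, 33.093, 37.215, 39.151}, y in {-32.643, -30.98, -24.881, -24.215, -23.101, -22.96, -12.886, -11.222, -10.527, -5.123, -5, -2.918, 0.75, 7, 7.972, 8.081, 8.137, 10.708, 11.453, 13.639, 14.442, 15.39, 16.714, 18.643, 19.584}
xmin=-8, ymin=-32.643, xmax=39.151, ymax=19.584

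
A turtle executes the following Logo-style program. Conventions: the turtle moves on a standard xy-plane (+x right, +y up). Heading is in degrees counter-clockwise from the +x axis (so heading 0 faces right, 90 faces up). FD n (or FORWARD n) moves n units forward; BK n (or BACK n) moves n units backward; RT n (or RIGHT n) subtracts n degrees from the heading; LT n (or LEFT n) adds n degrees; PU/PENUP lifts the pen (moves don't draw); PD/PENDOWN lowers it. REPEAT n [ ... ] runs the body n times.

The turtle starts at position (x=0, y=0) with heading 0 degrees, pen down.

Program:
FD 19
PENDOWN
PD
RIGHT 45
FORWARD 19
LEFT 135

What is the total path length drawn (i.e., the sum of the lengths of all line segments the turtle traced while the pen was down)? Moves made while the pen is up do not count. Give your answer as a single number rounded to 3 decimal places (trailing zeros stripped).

Executing turtle program step by step:
Start: pos=(0,0), heading=0, pen down
FD 19: (0,0) -> (19,0) [heading=0, draw]
PD: pen down
PD: pen down
RT 45: heading 0 -> 315
FD 19: (19,0) -> (32.435,-13.435) [heading=315, draw]
LT 135: heading 315 -> 90
Final: pos=(32.435,-13.435), heading=90, 2 segment(s) drawn

Segment lengths:
  seg 1: (0,0) -> (19,0), length = 19
  seg 2: (19,0) -> (32.435,-13.435), length = 19
Total = 38

Answer: 38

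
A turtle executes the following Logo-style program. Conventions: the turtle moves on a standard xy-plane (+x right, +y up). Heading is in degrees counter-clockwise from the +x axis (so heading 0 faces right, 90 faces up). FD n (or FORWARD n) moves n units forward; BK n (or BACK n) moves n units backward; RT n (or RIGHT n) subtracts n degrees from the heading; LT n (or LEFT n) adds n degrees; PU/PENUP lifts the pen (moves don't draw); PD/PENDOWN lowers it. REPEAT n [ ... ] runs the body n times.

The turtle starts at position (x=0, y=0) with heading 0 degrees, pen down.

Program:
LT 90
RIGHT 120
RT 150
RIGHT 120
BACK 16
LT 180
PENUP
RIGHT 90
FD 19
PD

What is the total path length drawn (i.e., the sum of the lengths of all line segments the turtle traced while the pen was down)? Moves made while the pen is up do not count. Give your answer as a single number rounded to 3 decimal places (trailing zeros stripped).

Answer: 16

Derivation:
Executing turtle program step by step:
Start: pos=(0,0), heading=0, pen down
LT 90: heading 0 -> 90
RT 120: heading 90 -> 330
RT 150: heading 330 -> 180
RT 120: heading 180 -> 60
BK 16: (0,0) -> (-8,-13.856) [heading=60, draw]
LT 180: heading 60 -> 240
PU: pen up
RT 90: heading 240 -> 150
FD 19: (-8,-13.856) -> (-24.454,-4.356) [heading=150, move]
PD: pen down
Final: pos=(-24.454,-4.356), heading=150, 1 segment(s) drawn

Segment lengths:
  seg 1: (0,0) -> (-8,-13.856), length = 16
Total = 16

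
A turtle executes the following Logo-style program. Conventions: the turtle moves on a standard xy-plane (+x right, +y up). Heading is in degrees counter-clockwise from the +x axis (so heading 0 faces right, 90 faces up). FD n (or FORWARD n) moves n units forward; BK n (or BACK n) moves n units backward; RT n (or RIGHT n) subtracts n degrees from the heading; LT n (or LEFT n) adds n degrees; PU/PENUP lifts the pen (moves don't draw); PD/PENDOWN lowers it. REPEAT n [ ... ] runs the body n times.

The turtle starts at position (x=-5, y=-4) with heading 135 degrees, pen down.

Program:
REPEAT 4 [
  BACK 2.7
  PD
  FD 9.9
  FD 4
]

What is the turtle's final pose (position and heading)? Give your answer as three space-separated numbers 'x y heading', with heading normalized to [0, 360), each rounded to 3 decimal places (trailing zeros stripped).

Answer: -36.678 27.678 135

Derivation:
Executing turtle program step by step:
Start: pos=(-5,-4), heading=135, pen down
REPEAT 4 [
  -- iteration 1/4 --
  BK 2.7: (-5,-4) -> (-3.091,-5.909) [heading=135, draw]
  PD: pen down
  FD 9.9: (-3.091,-5.909) -> (-10.091,1.091) [heading=135, draw]
  FD 4: (-10.091,1.091) -> (-12.92,3.92) [heading=135, draw]
  -- iteration 2/4 --
  BK 2.7: (-12.92,3.92) -> (-11.01,2.01) [heading=135, draw]
  PD: pen down
  FD 9.9: (-11.01,2.01) -> (-18.011,9.011) [heading=135, draw]
  FD 4: (-18.011,9.011) -> (-20.839,11.839) [heading=135, draw]
  -- iteration 3/4 --
  BK 2.7: (-20.839,11.839) -> (-18.93,9.93) [heading=135, draw]
  PD: pen down
  FD 9.9: (-18.93,9.93) -> (-25.93,16.93) [heading=135, draw]
  FD 4: (-25.93,16.93) -> (-28.759,19.759) [heading=135, draw]
  -- iteration 4/4 --
  BK 2.7: (-28.759,19.759) -> (-26.85,17.85) [heading=135, draw]
  PD: pen down
  FD 9.9: (-26.85,17.85) -> (-33.85,24.85) [heading=135, draw]
  FD 4: (-33.85,24.85) -> (-36.678,27.678) [heading=135, draw]
]
Final: pos=(-36.678,27.678), heading=135, 12 segment(s) drawn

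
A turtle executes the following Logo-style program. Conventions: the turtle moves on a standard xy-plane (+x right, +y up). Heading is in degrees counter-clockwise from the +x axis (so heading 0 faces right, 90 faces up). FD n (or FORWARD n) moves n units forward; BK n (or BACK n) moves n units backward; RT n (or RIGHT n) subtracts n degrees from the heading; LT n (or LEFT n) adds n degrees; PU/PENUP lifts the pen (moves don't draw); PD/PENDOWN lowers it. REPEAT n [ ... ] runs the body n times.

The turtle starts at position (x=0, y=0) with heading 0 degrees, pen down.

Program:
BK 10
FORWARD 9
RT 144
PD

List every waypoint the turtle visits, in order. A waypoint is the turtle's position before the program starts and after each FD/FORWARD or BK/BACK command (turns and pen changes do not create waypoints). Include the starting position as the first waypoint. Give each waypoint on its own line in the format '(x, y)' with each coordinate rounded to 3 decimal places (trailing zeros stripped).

Answer: (0, 0)
(-10, 0)
(-1, 0)

Derivation:
Executing turtle program step by step:
Start: pos=(0,0), heading=0, pen down
BK 10: (0,0) -> (-10,0) [heading=0, draw]
FD 9: (-10,0) -> (-1,0) [heading=0, draw]
RT 144: heading 0 -> 216
PD: pen down
Final: pos=(-1,0), heading=216, 2 segment(s) drawn
Waypoints (3 total):
(0, 0)
(-10, 0)
(-1, 0)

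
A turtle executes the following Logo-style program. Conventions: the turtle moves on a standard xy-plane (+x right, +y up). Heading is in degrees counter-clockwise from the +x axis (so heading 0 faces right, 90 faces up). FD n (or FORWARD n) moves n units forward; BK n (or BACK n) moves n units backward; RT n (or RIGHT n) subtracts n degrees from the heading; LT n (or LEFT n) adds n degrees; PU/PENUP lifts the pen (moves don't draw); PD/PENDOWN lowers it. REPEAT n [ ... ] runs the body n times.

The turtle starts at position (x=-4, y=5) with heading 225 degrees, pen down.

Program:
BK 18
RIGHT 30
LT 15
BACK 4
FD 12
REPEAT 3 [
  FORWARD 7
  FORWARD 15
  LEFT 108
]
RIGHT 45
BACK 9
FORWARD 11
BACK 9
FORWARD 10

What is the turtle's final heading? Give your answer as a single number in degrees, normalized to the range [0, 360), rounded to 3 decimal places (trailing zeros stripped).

Answer: 129

Derivation:
Executing turtle program step by step:
Start: pos=(-4,5), heading=225, pen down
BK 18: (-4,5) -> (8.728,17.728) [heading=225, draw]
RT 30: heading 225 -> 195
LT 15: heading 195 -> 210
BK 4: (8.728,17.728) -> (12.192,19.728) [heading=210, draw]
FD 12: (12.192,19.728) -> (1.8,13.728) [heading=210, draw]
REPEAT 3 [
  -- iteration 1/3 --
  FD 7: (1.8,13.728) -> (-4.262,10.228) [heading=210, draw]
  FD 15: (-4.262,10.228) -> (-17.253,2.728) [heading=210, draw]
  LT 108: heading 210 -> 318
  -- iteration 2/3 --
  FD 7: (-17.253,2.728) -> (-12.051,-1.956) [heading=318, draw]
  FD 15: (-12.051,-1.956) -> (-0.904,-11.993) [heading=318, draw]
  LT 108: heading 318 -> 66
  -- iteration 3/3 --
  FD 7: (-0.904,-11.993) -> (1.944,-5.598) [heading=66, draw]
  FD 15: (1.944,-5.598) -> (8.045,8.105) [heading=66, draw]
  LT 108: heading 66 -> 174
]
RT 45: heading 174 -> 129
BK 9: (8.045,8.105) -> (13.708,1.111) [heading=129, draw]
FD 11: (13.708,1.111) -> (6.786,9.659) [heading=129, draw]
BK 9: (6.786,9.659) -> (12.45,2.665) [heading=129, draw]
FD 10: (12.45,2.665) -> (6.157,10.436) [heading=129, draw]
Final: pos=(6.157,10.436), heading=129, 13 segment(s) drawn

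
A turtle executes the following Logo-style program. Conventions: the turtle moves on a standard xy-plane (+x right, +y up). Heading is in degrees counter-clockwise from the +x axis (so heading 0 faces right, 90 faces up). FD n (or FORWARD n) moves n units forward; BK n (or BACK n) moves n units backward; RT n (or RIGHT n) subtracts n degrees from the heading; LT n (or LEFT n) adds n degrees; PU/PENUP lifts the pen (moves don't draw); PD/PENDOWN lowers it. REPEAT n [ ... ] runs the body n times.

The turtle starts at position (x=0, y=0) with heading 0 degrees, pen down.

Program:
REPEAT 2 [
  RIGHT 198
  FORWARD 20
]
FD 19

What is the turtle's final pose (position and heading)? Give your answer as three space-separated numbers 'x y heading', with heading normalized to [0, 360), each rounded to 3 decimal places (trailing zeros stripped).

Executing turtle program step by step:
Start: pos=(0,0), heading=0, pen down
REPEAT 2 [
  -- iteration 1/2 --
  RT 198: heading 0 -> 162
  FD 20: (0,0) -> (-19.021,6.18) [heading=162, draw]
  -- iteration 2/2 --
  RT 198: heading 162 -> 324
  FD 20: (-19.021,6.18) -> (-2.841,-5.575) [heading=324, draw]
]
FD 19: (-2.841,-5.575) -> (12.531,-16.743) [heading=324, draw]
Final: pos=(12.531,-16.743), heading=324, 3 segment(s) drawn

Answer: 12.531 -16.743 324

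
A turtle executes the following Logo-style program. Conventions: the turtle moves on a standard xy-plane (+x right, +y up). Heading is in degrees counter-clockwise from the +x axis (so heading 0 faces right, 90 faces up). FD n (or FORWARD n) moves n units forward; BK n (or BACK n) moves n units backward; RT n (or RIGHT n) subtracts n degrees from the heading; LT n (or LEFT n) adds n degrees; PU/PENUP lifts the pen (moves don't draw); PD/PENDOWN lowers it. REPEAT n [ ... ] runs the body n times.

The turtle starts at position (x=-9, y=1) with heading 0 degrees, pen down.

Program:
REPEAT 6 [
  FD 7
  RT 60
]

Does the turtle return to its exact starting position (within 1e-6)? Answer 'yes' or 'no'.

Answer: yes

Derivation:
Executing turtle program step by step:
Start: pos=(-9,1), heading=0, pen down
REPEAT 6 [
  -- iteration 1/6 --
  FD 7: (-9,1) -> (-2,1) [heading=0, draw]
  RT 60: heading 0 -> 300
  -- iteration 2/6 --
  FD 7: (-2,1) -> (1.5,-5.062) [heading=300, draw]
  RT 60: heading 300 -> 240
  -- iteration 3/6 --
  FD 7: (1.5,-5.062) -> (-2,-11.124) [heading=240, draw]
  RT 60: heading 240 -> 180
  -- iteration 4/6 --
  FD 7: (-2,-11.124) -> (-9,-11.124) [heading=180, draw]
  RT 60: heading 180 -> 120
  -- iteration 5/6 --
  FD 7: (-9,-11.124) -> (-12.5,-5.062) [heading=120, draw]
  RT 60: heading 120 -> 60
  -- iteration 6/6 --
  FD 7: (-12.5,-5.062) -> (-9,1) [heading=60, draw]
  RT 60: heading 60 -> 0
]
Final: pos=(-9,1), heading=0, 6 segment(s) drawn

Start position: (-9, 1)
Final position: (-9, 1)
Distance = 0; < 1e-6 -> CLOSED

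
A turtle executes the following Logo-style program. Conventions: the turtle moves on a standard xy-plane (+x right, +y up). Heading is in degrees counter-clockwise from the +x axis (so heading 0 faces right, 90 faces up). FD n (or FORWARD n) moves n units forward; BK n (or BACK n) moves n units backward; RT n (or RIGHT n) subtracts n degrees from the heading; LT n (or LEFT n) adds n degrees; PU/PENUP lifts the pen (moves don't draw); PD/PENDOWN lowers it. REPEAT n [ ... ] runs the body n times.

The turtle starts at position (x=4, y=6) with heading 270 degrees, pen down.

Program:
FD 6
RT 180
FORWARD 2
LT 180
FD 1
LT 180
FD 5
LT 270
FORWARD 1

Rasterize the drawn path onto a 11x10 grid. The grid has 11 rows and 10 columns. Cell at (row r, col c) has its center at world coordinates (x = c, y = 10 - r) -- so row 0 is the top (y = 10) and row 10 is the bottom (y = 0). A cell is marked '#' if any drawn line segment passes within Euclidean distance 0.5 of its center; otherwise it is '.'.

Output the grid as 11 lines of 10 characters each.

Segment 0: (4,6) -> (4,0)
Segment 1: (4,0) -> (4,2)
Segment 2: (4,2) -> (4,1)
Segment 3: (4,1) -> (4,6)
Segment 4: (4,6) -> (5,6)

Answer: ..........
..........
..........
..........
....##....
....#.....
....#.....
....#.....
....#.....
....#.....
....#.....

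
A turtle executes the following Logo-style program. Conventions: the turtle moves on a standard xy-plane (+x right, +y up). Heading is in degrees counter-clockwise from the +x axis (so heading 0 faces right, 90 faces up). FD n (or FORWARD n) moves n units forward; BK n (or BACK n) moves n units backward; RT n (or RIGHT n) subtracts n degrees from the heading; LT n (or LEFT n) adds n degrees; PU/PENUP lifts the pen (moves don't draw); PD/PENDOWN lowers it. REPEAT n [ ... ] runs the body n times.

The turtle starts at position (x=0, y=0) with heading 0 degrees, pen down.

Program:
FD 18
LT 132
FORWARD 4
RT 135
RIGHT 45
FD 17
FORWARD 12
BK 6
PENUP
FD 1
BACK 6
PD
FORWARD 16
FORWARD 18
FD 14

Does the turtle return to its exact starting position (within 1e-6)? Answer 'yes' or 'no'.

Answer: no

Derivation:
Executing turtle program step by step:
Start: pos=(0,0), heading=0, pen down
FD 18: (0,0) -> (18,0) [heading=0, draw]
LT 132: heading 0 -> 132
FD 4: (18,0) -> (15.323,2.973) [heading=132, draw]
RT 135: heading 132 -> 357
RT 45: heading 357 -> 312
FD 17: (15.323,2.973) -> (26.699,-9.661) [heading=312, draw]
FD 12: (26.699,-9.661) -> (34.728,-18.579) [heading=312, draw]
BK 6: (34.728,-18.579) -> (30.713,-14.12) [heading=312, draw]
PU: pen up
FD 1: (30.713,-14.12) -> (31.383,-14.863) [heading=312, move]
BK 6: (31.383,-14.863) -> (27.368,-10.404) [heading=312, move]
PD: pen down
FD 16: (27.368,-10.404) -> (38.074,-22.294) [heading=312, draw]
FD 18: (38.074,-22.294) -> (50.118,-35.671) [heading=312, draw]
FD 14: (50.118,-35.671) -> (59.486,-46.075) [heading=312, draw]
Final: pos=(59.486,-46.075), heading=312, 8 segment(s) drawn

Start position: (0, 0)
Final position: (59.486, -46.075)
Distance = 75.243; >= 1e-6 -> NOT closed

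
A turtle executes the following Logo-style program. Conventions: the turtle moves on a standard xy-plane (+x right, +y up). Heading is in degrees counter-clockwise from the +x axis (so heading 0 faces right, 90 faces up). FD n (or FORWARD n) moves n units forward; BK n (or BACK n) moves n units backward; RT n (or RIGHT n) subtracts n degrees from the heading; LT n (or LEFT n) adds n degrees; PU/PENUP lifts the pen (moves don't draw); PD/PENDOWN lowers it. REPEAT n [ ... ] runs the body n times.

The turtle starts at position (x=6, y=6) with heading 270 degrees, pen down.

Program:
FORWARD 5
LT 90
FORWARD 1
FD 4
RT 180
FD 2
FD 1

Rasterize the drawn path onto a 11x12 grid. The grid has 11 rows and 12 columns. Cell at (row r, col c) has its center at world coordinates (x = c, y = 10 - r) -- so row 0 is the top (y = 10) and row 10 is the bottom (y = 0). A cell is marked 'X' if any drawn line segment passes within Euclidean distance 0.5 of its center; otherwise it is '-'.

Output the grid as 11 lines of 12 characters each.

Segment 0: (6,6) -> (6,1)
Segment 1: (6,1) -> (7,1)
Segment 2: (7,1) -> (11,1)
Segment 3: (11,1) -> (9,1)
Segment 4: (9,1) -> (8,1)

Answer: ------------
------------
------------
------------
------X-----
------X-----
------X-----
------X-----
------X-----
------XXXXXX
------------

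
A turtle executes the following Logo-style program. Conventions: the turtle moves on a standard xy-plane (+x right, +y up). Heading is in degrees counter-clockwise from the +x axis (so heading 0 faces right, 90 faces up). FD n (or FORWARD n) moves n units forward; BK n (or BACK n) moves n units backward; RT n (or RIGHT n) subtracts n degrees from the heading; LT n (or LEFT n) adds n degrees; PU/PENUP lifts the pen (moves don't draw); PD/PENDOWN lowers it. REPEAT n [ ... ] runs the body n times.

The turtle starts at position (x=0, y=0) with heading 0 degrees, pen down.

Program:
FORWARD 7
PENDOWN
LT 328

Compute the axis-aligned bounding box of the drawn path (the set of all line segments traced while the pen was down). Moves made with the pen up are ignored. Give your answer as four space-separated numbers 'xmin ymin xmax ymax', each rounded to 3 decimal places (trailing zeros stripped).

Answer: 0 0 7 0

Derivation:
Executing turtle program step by step:
Start: pos=(0,0), heading=0, pen down
FD 7: (0,0) -> (7,0) [heading=0, draw]
PD: pen down
LT 328: heading 0 -> 328
Final: pos=(7,0), heading=328, 1 segment(s) drawn

Segment endpoints: x in {0, 7}, y in {0}
xmin=0, ymin=0, xmax=7, ymax=0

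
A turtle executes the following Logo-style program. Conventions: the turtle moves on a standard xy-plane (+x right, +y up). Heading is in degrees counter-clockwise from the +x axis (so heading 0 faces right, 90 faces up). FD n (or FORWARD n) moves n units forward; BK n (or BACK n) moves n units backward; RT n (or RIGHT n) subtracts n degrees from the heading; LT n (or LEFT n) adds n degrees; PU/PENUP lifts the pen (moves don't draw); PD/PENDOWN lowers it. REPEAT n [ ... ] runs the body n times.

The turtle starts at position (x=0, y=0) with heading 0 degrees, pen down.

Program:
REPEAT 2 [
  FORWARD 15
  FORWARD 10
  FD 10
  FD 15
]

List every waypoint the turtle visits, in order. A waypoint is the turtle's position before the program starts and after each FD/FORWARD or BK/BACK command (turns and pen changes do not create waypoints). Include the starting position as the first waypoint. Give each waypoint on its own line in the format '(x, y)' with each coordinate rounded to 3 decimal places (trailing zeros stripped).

Executing turtle program step by step:
Start: pos=(0,0), heading=0, pen down
REPEAT 2 [
  -- iteration 1/2 --
  FD 15: (0,0) -> (15,0) [heading=0, draw]
  FD 10: (15,0) -> (25,0) [heading=0, draw]
  FD 10: (25,0) -> (35,0) [heading=0, draw]
  FD 15: (35,0) -> (50,0) [heading=0, draw]
  -- iteration 2/2 --
  FD 15: (50,0) -> (65,0) [heading=0, draw]
  FD 10: (65,0) -> (75,0) [heading=0, draw]
  FD 10: (75,0) -> (85,0) [heading=0, draw]
  FD 15: (85,0) -> (100,0) [heading=0, draw]
]
Final: pos=(100,0), heading=0, 8 segment(s) drawn
Waypoints (9 total):
(0, 0)
(15, 0)
(25, 0)
(35, 0)
(50, 0)
(65, 0)
(75, 0)
(85, 0)
(100, 0)

Answer: (0, 0)
(15, 0)
(25, 0)
(35, 0)
(50, 0)
(65, 0)
(75, 0)
(85, 0)
(100, 0)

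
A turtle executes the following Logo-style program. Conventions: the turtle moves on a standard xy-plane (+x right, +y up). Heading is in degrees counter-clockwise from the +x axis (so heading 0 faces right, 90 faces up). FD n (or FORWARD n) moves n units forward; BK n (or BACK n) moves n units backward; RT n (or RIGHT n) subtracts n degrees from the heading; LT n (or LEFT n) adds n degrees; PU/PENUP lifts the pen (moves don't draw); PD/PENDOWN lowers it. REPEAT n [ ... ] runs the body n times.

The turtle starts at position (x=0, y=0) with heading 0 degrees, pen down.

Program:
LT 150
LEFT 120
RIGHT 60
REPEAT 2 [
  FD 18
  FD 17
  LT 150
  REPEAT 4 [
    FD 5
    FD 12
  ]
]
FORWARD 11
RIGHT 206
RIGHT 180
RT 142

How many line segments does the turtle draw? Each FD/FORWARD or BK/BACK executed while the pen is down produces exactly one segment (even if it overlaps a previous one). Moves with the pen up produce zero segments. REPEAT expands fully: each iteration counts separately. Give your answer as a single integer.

Answer: 21

Derivation:
Executing turtle program step by step:
Start: pos=(0,0), heading=0, pen down
LT 150: heading 0 -> 150
LT 120: heading 150 -> 270
RT 60: heading 270 -> 210
REPEAT 2 [
  -- iteration 1/2 --
  FD 18: (0,0) -> (-15.588,-9) [heading=210, draw]
  FD 17: (-15.588,-9) -> (-30.311,-17.5) [heading=210, draw]
  LT 150: heading 210 -> 0
  REPEAT 4 [
    -- iteration 1/4 --
    FD 5: (-30.311,-17.5) -> (-25.311,-17.5) [heading=0, draw]
    FD 12: (-25.311,-17.5) -> (-13.311,-17.5) [heading=0, draw]
    -- iteration 2/4 --
    FD 5: (-13.311,-17.5) -> (-8.311,-17.5) [heading=0, draw]
    FD 12: (-8.311,-17.5) -> (3.689,-17.5) [heading=0, draw]
    -- iteration 3/4 --
    FD 5: (3.689,-17.5) -> (8.689,-17.5) [heading=0, draw]
    FD 12: (8.689,-17.5) -> (20.689,-17.5) [heading=0, draw]
    -- iteration 4/4 --
    FD 5: (20.689,-17.5) -> (25.689,-17.5) [heading=0, draw]
    FD 12: (25.689,-17.5) -> (37.689,-17.5) [heading=0, draw]
  ]
  -- iteration 2/2 --
  FD 18: (37.689,-17.5) -> (55.689,-17.5) [heading=0, draw]
  FD 17: (55.689,-17.5) -> (72.689,-17.5) [heading=0, draw]
  LT 150: heading 0 -> 150
  REPEAT 4 [
    -- iteration 1/4 --
    FD 5: (72.689,-17.5) -> (68.359,-15) [heading=150, draw]
    FD 12: (68.359,-15) -> (57.967,-9) [heading=150, draw]
    -- iteration 2/4 --
    FD 5: (57.967,-9) -> (53.637,-6.5) [heading=150, draw]
    FD 12: (53.637,-6.5) -> (43.244,-0.5) [heading=150, draw]
    -- iteration 3/4 --
    FD 5: (43.244,-0.5) -> (38.914,2) [heading=150, draw]
    FD 12: (38.914,2) -> (28.522,8) [heading=150, draw]
    -- iteration 4/4 --
    FD 5: (28.522,8) -> (24.192,10.5) [heading=150, draw]
    FD 12: (24.192,10.5) -> (13.799,16.5) [heading=150, draw]
  ]
]
FD 11: (13.799,16.5) -> (4.273,22) [heading=150, draw]
RT 206: heading 150 -> 304
RT 180: heading 304 -> 124
RT 142: heading 124 -> 342
Final: pos=(4.273,22), heading=342, 21 segment(s) drawn
Segments drawn: 21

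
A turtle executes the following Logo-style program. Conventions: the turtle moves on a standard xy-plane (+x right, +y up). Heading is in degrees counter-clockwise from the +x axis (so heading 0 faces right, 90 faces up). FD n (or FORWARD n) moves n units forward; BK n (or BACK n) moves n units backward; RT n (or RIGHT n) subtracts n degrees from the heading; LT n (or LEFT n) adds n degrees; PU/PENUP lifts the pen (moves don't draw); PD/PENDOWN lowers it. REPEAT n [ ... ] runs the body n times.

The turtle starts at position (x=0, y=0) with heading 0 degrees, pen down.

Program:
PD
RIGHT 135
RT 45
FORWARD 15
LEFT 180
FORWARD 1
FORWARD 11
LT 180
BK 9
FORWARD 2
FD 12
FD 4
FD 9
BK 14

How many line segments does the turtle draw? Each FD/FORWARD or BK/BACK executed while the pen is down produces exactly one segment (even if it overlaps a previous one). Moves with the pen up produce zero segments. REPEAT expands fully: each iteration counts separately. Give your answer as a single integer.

Executing turtle program step by step:
Start: pos=(0,0), heading=0, pen down
PD: pen down
RT 135: heading 0 -> 225
RT 45: heading 225 -> 180
FD 15: (0,0) -> (-15,0) [heading=180, draw]
LT 180: heading 180 -> 0
FD 1: (-15,0) -> (-14,0) [heading=0, draw]
FD 11: (-14,0) -> (-3,0) [heading=0, draw]
LT 180: heading 0 -> 180
BK 9: (-3,0) -> (6,0) [heading=180, draw]
FD 2: (6,0) -> (4,0) [heading=180, draw]
FD 12: (4,0) -> (-8,0) [heading=180, draw]
FD 4: (-8,0) -> (-12,0) [heading=180, draw]
FD 9: (-12,0) -> (-21,0) [heading=180, draw]
BK 14: (-21,0) -> (-7,0) [heading=180, draw]
Final: pos=(-7,0), heading=180, 9 segment(s) drawn
Segments drawn: 9

Answer: 9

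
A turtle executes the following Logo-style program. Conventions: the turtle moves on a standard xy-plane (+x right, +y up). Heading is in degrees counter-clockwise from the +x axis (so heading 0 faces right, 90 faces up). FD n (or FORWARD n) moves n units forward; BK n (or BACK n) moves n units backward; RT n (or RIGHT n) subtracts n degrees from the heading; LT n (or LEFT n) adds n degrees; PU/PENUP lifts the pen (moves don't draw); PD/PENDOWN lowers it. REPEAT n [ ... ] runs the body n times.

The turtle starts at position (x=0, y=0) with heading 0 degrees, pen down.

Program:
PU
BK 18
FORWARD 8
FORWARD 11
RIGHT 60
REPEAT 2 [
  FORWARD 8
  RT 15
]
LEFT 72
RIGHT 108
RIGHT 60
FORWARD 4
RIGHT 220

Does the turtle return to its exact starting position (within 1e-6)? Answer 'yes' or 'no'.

Answer: no

Derivation:
Executing turtle program step by step:
Start: pos=(0,0), heading=0, pen down
PU: pen up
BK 18: (0,0) -> (-18,0) [heading=0, move]
FD 8: (-18,0) -> (-10,0) [heading=0, move]
FD 11: (-10,0) -> (1,0) [heading=0, move]
RT 60: heading 0 -> 300
REPEAT 2 [
  -- iteration 1/2 --
  FD 8: (1,0) -> (5,-6.928) [heading=300, move]
  RT 15: heading 300 -> 285
  -- iteration 2/2 --
  FD 8: (5,-6.928) -> (7.071,-14.656) [heading=285, move]
  RT 15: heading 285 -> 270
]
LT 72: heading 270 -> 342
RT 108: heading 342 -> 234
RT 60: heading 234 -> 174
FD 4: (7.071,-14.656) -> (3.092,-14.237) [heading=174, move]
RT 220: heading 174 -> 314
Final: pos=(3.092,-14.237), heading=314, 0 segment(s) drawn

Start position: (0, 0)
Final position: (3.092, -14.237)
Distance = 14.569; >= 1e-6 -> NOT closed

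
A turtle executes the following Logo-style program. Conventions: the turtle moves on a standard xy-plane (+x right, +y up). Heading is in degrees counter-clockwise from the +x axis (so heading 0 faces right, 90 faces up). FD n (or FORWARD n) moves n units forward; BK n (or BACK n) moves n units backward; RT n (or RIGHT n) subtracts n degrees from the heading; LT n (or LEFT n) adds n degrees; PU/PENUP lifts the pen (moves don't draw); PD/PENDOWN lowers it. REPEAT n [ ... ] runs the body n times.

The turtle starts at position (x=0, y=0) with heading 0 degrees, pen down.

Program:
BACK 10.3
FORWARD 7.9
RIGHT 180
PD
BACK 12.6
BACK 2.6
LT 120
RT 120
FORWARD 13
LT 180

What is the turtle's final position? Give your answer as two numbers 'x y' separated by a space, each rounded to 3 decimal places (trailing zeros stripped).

Answer: -0.2 0

Derivation:
Executing turtle program step by step:
Start: pos=(0,0), heading=0, pen down
BK 10.3: (0,0) -> (-10.3,0) [heading=0, draw]
FD 7.9: (-10.3,0) -> (-2.4,0) [heading=0, draw]
RT 180: heading 0 -> 180
PD: pen down
BK 12.6: (-2.4,0) -> (10.2,0) [heading=180, draw]
BK 2.6: (10.2,0) -> (12.8,0) [heading=180, draw]
LT 120: heading 180 -> 300
RT 120: heading 300 -> 180
FD 13: (12.8,0) -> (-0.2,0) [heading=180, draw]
LT 180: heading 180 -> 0
Final: pos=(-0.2,0), heading=0, 5 segment(s) drawn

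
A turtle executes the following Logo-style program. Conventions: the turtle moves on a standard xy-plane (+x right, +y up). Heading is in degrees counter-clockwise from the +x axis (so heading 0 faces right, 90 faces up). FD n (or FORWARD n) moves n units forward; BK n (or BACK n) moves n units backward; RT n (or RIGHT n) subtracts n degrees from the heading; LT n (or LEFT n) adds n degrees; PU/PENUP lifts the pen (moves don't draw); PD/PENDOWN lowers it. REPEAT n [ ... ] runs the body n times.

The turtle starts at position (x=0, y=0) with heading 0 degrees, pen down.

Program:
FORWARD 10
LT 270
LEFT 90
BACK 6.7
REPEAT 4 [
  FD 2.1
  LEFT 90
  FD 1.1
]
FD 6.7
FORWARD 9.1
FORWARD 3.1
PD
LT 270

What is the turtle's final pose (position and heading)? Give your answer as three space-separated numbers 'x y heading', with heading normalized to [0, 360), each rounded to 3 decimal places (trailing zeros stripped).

Executing turtle program step by step:
Start: pos=(0,0), heading=0, pen down
FD 10: (0,0) -> (10,0) [heading=0, draw]
LT 270: heading 0 -> 270
LT 90: heading 270 -> 0
BK 6.7: (10,0) -> (3.3,0) [heading=0, draw]
REPEAT 4 [
  -- iteration 1/4 --
  FD 2.1: (3.3,0) -> (5.4,0) [heading=0, draw]
  LT 90: heading 0 -> 90
  FD 1.1: (5.4,0) -> (5.4,1.1) [heading=90, draw]
  -- iteration 2/4 --
  FD 2.1: (5.4,1.1) -> (5.4,3.2) [heading=90, draw]
  LT 90: heading 90 -> 180
  FD 1.1: (5.4,3.2) -> (4.3,3.2) [heading=180, draw]
  -- iteration 3/4 --
  FD 2.1: (4.3,3.2) -> (2.2,3.2) [heading=180, draw]
  LT 90: heading 180 -> 270
  FD 1.1: (2.2,3.2) -> (2.2,2.1) [heading=270, draw]
  -- iteration 4/4 --
  FD 2.1: (2.2,2.1) -> (2.2,0) [heading=270, draw]
  LT 90: heading 270 -> 0
  FD 1.1: (2.2,0) -> (3.3,0) [heading=0, draw]
]
FD 6.7: (3.3,0) -> (10,0) [heading=0, draw]
FD 9.1: (10,0) -> (19.1,0) [heading=0, draw]
FD 3.1: (19.1,0) -> (22.2,0) [heading=0, draw]
PD: pen down
LT 270: heading 0 -> 270
Final: pos=(22.2,0), heading=270, 13 segment(s) drawn

Answer: 22.2 0 270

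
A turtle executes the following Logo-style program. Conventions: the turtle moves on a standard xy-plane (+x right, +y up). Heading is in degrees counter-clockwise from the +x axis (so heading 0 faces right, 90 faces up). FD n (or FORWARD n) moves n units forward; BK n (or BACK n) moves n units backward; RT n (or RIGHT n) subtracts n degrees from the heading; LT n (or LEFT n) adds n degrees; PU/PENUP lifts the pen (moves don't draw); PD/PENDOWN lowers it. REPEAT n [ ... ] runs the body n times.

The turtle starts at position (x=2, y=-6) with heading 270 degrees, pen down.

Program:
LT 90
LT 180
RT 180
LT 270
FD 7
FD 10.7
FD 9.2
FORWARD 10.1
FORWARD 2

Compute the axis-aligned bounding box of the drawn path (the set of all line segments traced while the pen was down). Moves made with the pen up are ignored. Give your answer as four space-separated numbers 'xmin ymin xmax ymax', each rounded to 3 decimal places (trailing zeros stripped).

Answer: 2 -45 2 -6

Derivation:
Executing turtle program step by step:
Start: pos=(2,-6), heading=270, pen down
LT 90: heading 270 -> 0
LT 180: heading 0 -> 180
RT 180: heading 180 -> 0
LT 270: heading 0 -> 270
FD 7: (2,-6) -> (2,-13) [heading=270, draw]
FD 10.7: (2,-13) -> (2,-23.7) [heading=270, draw]
FD 9.2: (2,-23.7) -> (2,-32.9) [heading=270, draw]
FD 10.1: (2,-32.9) -> (2,-43) [heading=270, draw]
FD 2: (2,-43) -> (2,-45) [heading=270, draw]
Final: pos=(2,-45), heading=270, 5 segment(s) drawn

Segment endpoints: x in {2, 2, 2, 2, 2, 2}, y in {-45, -43, -32.9, -23.7, -13, -6}
xmin=2, ymin=-45, xmax=2, ymax=-6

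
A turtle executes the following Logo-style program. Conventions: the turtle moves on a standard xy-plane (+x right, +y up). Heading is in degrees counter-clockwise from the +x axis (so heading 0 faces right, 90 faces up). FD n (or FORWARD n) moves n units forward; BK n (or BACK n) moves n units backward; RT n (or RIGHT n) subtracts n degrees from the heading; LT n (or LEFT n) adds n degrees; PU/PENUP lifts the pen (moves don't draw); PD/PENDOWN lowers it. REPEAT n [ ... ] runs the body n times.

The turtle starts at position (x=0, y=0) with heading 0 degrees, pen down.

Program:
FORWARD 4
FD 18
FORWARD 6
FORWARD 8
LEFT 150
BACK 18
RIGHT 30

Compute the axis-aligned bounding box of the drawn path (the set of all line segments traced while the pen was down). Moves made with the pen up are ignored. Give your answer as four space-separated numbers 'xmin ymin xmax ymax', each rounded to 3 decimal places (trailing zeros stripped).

Executing turtle program step by step:
Start: pos=(0,0), heading=0, pen down
FD 4: (0,0) -> (4,0) [heading=0, draw]
FD 18: (4,0) -> (22,0) [heading=0, draw]
FD 6: (22,0) -> (28,0) [heading=0, draw]
FD 8: (28,0) -> (36,0) [heading=0, draw]
LT 150: heading 0 -> 150
BK 18: (36,0) -> (51.588,-9) [heading=150, draw]
RT 30: heading 150 -> 120
Final: pos=(51.588,-9), heading=120, 5 segment(s) drawn

Segment endpoints: x in {0, 4, 22, 28, 36, 51.588}, y in {-9, 0}
xmin=0, ymin=-9, xmax=51.588, ymax=0

Answer: 0 -9 51.588 0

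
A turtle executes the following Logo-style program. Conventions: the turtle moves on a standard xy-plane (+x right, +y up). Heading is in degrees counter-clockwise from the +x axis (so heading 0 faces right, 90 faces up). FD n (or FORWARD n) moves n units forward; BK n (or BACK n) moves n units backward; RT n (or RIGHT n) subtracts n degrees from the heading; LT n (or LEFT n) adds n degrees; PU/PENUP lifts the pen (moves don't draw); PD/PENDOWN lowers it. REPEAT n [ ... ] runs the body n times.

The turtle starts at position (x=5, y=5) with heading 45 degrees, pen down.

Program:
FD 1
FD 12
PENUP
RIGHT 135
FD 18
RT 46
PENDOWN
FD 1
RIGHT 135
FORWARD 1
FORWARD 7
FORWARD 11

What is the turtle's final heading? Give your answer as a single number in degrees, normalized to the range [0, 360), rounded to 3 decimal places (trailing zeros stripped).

Executing turtle program step by step:
Start: pos=(5,5), heading=45, pen down
FD 1: (5,5) -> (5.707,5.707) [heading=45, draw]
FD 12: (5.707,5.707) -> (14.192,14.192) [heading=45, draw]
PU: pen up
RT 135: heading 45 -> 270
FD 18: (14.192,14.192) -> (14.192,-3.808) [heading=270, move]
RT 46: heading 270 -> 224
PD: pen down
FD 1: (14.192,-3.808) -> (13.473,-4.502) [heading=224, draw]
RT 135: heading 224 -> 89
FD 1: (13.473,-4.502) -> (13.491,-3.502) [heading=89, draw]
FD 7: (13.491,-3.502) -> (13.613,3.497) [heading=89, draw]
FD 11: (13.613,3.497) -> (13.805,14.495) [heading=89, draw]
Final: pos=(13.805,14.495), heading=89, 6 segment(s) drawn

Answer: 89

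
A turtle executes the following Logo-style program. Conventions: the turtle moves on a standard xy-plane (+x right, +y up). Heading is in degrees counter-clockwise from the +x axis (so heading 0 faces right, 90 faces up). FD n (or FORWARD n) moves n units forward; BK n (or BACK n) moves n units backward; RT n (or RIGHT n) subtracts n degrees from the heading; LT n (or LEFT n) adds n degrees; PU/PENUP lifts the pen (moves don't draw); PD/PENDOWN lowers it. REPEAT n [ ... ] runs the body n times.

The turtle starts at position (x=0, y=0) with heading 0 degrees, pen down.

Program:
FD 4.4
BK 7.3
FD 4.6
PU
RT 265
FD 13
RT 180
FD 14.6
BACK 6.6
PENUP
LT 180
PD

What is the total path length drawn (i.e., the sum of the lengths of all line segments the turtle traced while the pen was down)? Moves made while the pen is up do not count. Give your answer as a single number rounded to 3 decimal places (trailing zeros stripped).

Answer: 16.3

Derivation:
Executing turtle program step by step:
Start: pos=(0,0), heading=0, pen down
FD 4.4: (0,0) -> (4.4,0) [heading=0, draw]
BK 7.3: (4.4,0) -> (-2.9,0) [heading=0, draw]
FD 4.6: (-2.9,0) -> (1.7,0) [heading=0, draw]
PU: pen up
RT 265: heading 0 -> 95
FD 13: (1.7,0) -> (0.567,12.951) [heading=95, move]
RT 180: heading 95 -> 275
FD 14.6: (0.567,12.951) -> (1.839,-1.594) [heading=275, move]
BK 6.6: (1.839,-1.594) -> (1.264,4.981) [heading=275, move]
PU: pen up
LT 180: heading 275 -> 95
PD: pen down
Final: pos=(1.264,4.981), heading=95, 3 segment(s) drawn

Segment lengths:
  seg 1: (0,0) -> (4.4,0), length = 4.4
  seg 2: (4.4,0) -> (-2.9,0), length = 7.3
  seg 3: (-2.9,0) -> (1.7,0), length = 4.6
Total = 16.3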